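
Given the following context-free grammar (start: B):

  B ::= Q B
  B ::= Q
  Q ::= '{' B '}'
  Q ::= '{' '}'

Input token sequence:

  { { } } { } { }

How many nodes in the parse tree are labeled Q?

4

[B [Q { [B [Q { }]] }] [B [Q { }] [B [Q { }]]]]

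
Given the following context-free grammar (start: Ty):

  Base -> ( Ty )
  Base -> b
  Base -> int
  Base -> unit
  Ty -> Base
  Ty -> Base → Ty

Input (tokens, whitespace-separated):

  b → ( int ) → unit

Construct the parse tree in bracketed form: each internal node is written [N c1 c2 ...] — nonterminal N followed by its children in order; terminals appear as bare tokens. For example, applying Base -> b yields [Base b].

[Ty [Base b] → [Ty [Base ( [Ty [Base int]] )] → [Ty [Base unit]]]]

Ty
Base → Ty
b → Ty
b → Base → Ty
b → ( Ty ) → Ty
b → ( Base ) → Ty
b → ( int ) → Ty
b → ( int ) → Base
b → ( int ) → unit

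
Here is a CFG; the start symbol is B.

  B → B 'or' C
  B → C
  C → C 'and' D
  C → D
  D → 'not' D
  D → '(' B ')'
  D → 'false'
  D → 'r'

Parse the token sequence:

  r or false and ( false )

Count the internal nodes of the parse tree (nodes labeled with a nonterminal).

11

[B [B [C [D r]]] or [C [C [D false]] and [D ( [B [C [D false]]] )]]]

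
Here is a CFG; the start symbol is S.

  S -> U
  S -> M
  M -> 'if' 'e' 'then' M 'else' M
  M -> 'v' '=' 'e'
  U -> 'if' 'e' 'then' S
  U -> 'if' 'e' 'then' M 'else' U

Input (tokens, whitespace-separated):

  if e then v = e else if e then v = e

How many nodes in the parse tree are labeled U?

[S [U if e then [M v = e] else [U if e then [S [M v = e]]]]]

2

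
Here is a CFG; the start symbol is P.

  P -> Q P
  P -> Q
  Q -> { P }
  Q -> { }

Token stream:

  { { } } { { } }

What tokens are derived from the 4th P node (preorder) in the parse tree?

[P [Q { [P [Q { }]] }] [P [Q { [P [Q { }]] }]]]

{ }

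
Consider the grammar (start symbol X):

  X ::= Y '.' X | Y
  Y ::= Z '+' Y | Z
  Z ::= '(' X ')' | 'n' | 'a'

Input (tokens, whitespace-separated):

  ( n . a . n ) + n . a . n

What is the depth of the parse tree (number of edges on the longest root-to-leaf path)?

8

[X [Y [Z ( [X [Y [Z n]] . [X [Y [Z a]] . [X [Y [Z n]]]]] )] + [Y [Z n]]] . [X [Y [Z a]] . [X [Y [Z n]]]]]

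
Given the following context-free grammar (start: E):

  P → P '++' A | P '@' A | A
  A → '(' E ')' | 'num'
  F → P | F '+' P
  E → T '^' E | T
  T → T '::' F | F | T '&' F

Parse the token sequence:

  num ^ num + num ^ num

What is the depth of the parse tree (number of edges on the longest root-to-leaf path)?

7

[E [T [F [P [A num]]]] ^ [E [T [F [F [P [A num]]] + [P [A num]]]] ^ [E [T [F [P [A num]]]]]]]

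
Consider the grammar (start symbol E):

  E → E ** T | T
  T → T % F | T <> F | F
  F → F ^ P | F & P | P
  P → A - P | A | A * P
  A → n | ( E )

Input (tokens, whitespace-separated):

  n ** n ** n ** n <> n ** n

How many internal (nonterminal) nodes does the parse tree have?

[E [E [E [E [E [T [F [P [A n]]]]] ** [T [F [P [A n]]]]] ** [T [F [P [A n]]]]] ** [T [T [F [P [A n]]]] <> [F [P [A n]]]]] ** [T [F [P [A n]]]]]

29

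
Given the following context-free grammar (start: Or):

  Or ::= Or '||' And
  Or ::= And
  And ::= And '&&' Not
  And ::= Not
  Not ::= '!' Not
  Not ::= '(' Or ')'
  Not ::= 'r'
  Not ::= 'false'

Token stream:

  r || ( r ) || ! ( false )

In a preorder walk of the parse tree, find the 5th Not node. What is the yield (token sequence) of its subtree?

( false )

[Or [Or [Or [And [Not r]]] || [And [Not ( [Or [And [Not r]]] )]]] || [And [Not ! [Not ( [Or [And [Not false]]] )]]]]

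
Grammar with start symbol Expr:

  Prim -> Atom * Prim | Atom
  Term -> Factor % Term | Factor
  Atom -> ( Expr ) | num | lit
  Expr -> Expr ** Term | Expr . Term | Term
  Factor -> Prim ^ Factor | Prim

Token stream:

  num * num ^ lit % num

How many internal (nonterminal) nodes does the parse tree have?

14

[Expr [Term [Factor [Prim [Atom num] * [Prim [Atom num]]] ^ [Factor [Prim [Atom lit]]]] % [Term [Factor [Prim [Atom num]]]]]]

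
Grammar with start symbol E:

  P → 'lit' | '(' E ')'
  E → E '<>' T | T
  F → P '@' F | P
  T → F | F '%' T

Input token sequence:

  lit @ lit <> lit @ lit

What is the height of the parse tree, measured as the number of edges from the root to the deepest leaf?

6

[E [E [T [F [P lit] @ [F [P lit]]]]] <> [T [F [P lit] @ [F [P lit]]]]]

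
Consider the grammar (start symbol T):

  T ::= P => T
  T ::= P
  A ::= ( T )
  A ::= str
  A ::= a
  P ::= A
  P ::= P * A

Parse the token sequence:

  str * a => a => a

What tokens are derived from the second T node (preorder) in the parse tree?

[T [P [P [A str]] * [A a]] => [T [P [A a]] => [T [P [A a]]]]]

a => a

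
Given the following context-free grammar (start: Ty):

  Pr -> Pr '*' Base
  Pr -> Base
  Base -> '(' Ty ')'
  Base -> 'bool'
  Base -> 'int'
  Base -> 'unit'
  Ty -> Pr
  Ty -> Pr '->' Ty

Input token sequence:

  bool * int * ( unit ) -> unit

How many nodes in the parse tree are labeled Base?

5

[Ty [Pr [Pr [Pr [Base bool]] * [Base int]] * [Base ( [Ty [Pr [Base unit]]] )]] -> [Ty [Pr [Base unit]]]]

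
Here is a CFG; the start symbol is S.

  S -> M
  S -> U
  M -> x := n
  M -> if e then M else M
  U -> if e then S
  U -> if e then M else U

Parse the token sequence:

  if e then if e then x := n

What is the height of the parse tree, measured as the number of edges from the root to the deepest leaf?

6

[S [U if e then [S [U if e then [S [M x := n]]]]]]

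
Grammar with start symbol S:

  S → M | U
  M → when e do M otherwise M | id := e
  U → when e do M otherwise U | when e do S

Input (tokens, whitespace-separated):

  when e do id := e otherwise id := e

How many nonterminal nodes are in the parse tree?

[S [M when e do [M id := e] otherwise [M id := e]]]

4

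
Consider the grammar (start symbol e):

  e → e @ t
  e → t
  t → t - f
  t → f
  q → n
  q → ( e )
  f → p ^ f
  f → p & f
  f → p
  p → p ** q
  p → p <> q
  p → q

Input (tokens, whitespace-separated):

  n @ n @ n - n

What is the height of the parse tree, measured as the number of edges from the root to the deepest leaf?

[e [e [e [t [f [p [q n]]]]] @ [t [f [p [q n]]]]] @ [t [t [f [p [q n]]]] - [f [p [q n]]]]]

7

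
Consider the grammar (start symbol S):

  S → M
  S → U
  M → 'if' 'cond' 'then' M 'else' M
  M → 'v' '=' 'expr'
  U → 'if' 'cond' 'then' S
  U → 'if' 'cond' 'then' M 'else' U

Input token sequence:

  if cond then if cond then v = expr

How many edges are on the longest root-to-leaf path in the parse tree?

[S [U if cond then [S [U if cond then [S [M v = expr]]]]]]

6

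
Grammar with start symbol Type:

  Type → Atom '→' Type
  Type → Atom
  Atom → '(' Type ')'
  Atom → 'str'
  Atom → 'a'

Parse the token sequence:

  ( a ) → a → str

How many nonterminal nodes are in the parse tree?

8

[Type [Atom ( [Type [Atom a]] )] → [Type [Atom a] → [Type [Atom str]]]]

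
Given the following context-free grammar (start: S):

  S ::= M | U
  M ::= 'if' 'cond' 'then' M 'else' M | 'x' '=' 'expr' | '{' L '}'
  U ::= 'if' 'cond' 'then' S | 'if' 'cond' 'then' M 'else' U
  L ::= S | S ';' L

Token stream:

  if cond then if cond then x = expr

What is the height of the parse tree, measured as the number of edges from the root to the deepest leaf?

6

[S [U if cond then [S [U if cond then [S [M x = expr]]]]]]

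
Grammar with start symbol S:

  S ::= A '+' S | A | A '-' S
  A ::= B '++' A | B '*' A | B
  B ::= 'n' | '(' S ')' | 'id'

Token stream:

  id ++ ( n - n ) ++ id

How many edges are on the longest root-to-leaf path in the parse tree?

[S [A [B id] ++ [A [B ( [S [A [B n]] - [S [A [B n]]]] )] ++ [A [B id]]]]]

8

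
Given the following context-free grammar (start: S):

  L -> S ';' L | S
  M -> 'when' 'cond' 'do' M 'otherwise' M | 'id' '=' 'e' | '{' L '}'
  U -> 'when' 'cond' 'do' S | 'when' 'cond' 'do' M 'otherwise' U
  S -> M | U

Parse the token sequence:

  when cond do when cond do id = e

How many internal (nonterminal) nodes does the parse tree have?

[S [U when cond do [S [U when cond do [S [M id = e]]]]]]

6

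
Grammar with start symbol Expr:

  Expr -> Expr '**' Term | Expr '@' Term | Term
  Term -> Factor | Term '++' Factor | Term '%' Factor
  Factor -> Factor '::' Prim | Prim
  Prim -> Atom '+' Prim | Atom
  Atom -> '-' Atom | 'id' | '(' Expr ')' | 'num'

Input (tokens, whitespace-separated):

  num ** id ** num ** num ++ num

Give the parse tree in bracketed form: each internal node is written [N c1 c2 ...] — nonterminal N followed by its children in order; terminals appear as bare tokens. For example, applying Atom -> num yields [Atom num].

[Expr [Expr [Expr [Expr [Term [Factor [Prim [Atom num]]]]] ** [Term [Factor [Prim [Atom id]]]]] ** [Term [Factor [Prim [Atom num]]]]] ** [Term [Term [Factor [Prim [Atom num]]]] ++ [Factor [Prim [Atom num]]]]]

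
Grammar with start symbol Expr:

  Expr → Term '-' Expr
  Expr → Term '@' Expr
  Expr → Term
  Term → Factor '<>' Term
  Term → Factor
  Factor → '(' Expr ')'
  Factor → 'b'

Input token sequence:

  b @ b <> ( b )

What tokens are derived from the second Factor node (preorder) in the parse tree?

b

[Expr [Term [Factor b]] @ [Expr [Term [Factor b] <> [Term [Factor ( [Expr [Term [Factor b]]] )]]]]]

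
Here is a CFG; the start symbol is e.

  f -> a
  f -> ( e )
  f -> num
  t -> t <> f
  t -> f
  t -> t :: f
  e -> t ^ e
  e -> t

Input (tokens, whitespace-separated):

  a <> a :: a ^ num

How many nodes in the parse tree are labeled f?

4

[e [t [t [t [f a]] <> [f a]] :: [f a]] ^ [e [t [f num]]]]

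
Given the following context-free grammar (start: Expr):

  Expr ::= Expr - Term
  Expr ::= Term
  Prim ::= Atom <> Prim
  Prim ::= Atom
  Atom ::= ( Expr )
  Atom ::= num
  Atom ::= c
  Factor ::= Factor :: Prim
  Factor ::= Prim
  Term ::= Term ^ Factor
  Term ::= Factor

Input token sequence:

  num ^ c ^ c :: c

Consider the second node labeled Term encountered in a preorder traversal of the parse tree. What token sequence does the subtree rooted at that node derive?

num ^ c

[Expr [Term [Term [Term [Factor [Prim [Atom num]]]] ^ [Factor [Prim [Atom c]]]] ^ [Factor [Factor [Prim [Atom c]]] :: [Prim [Atom c]]]]]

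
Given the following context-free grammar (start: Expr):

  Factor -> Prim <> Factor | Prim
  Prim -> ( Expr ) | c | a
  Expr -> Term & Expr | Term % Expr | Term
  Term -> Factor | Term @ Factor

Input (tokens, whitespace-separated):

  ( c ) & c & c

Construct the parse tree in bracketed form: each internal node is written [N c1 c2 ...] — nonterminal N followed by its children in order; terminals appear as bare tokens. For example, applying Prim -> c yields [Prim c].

[Expr [Term [Factor [Prim ( [Expr [Term [Factor [Prim c]]]] )]]] & [Expr [Term [Factor [Prim c]]] & [Expr [Term [Factor [Prim c]]]]]]

Expr
Term & Expr
Factor & Expr
Prim & Expr
( Expr ) & Expr
( Term ) & Expr
( Factor ) & Expr
( Prim ) & Expr
( c ) & Expr
( c ) & Term & Expr
( c ) & Factor & Expr
( c ) & Prim & Expr
( c ) & c & Expr
( c ) & c & Term
( c ) & c & Factor
( c ) & c & Prim
( c ) & c & c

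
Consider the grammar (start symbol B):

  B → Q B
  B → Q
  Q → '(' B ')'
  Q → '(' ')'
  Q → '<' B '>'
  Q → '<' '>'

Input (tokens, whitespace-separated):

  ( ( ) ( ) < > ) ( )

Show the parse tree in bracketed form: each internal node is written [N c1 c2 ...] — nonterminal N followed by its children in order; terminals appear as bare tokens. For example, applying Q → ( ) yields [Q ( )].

[B [Q ( [B [Q ( )] [B [Q ( )] [B [Q < >]]]] )] [B [Q ( )]]]

B
Q B
( B ) B
( Q B ) B
( ( ) B ) B
( ( ) Q B ) B
( ( ) ( ) B ) B
( ( ) ( ) Q ) B
( ( ) ( ) < > ) B
( ( ) ( ) < > ) Q
( ( ) ( ) < > ) ( )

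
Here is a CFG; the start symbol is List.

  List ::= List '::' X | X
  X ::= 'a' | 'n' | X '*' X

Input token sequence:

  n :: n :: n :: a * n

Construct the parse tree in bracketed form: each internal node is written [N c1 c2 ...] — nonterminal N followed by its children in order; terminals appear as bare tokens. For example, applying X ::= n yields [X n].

[List [List [List [List [X n]] :: [X n]] :: [X n]] :: [X [X a] * [X n]]]

List
List :: X
List :: X :: X
List :: X :: X :: X
X :: X :: X :: X
n :: X :: X :: X
n :: n :: X :: X
n :: n :: n :: X
n :: n :: n :: X * X
n :: n :: n :: a * X
n :: n :: n :: a * n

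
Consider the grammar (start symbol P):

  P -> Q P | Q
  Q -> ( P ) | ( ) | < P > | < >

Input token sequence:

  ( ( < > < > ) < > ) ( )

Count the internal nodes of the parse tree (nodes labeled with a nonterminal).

12

[P [Q ( [P [Q ( [P [Q < >] [P [Q < >]]] )] [P [Q < >]]] )] [P [Q ( )]]]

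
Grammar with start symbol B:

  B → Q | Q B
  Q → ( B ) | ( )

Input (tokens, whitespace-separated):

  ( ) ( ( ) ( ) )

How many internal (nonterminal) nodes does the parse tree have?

[B [Q ( )] [B [Q ( [B [Q ( )] [B [Q ( )]]] )]]]

8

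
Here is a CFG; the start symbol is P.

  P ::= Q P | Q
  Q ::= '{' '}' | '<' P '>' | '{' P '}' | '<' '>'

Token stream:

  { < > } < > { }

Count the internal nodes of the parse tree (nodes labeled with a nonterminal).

8

[P [Q { [P [Q < >]] }] [P [Q < >] [P [Q { }]]]]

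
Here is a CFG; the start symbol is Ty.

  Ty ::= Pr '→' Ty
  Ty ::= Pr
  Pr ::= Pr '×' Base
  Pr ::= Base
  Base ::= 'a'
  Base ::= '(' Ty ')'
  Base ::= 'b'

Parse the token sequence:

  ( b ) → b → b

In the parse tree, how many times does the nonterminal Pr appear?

4

[Ty [Pr [Base ( [Ty [Pr [Base b]]] )]] → [Ty [Pr [Base b]] → [Ty [Pr [Base b]]]]]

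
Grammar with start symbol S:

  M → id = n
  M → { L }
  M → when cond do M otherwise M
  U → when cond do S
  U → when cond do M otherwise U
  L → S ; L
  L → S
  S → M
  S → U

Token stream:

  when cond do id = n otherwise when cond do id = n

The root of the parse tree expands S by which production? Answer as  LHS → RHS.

S → U

[S [U when cond do [M id = n] otherwise [U when cond do [S [M id = n]]]]]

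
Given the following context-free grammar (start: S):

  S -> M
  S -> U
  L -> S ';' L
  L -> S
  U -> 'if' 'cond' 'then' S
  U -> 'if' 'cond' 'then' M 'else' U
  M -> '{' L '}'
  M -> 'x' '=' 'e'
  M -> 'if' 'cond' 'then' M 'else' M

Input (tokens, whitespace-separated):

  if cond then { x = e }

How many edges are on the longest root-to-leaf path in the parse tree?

[S [U if cond then [S [M { [L [S [M x = e]]] }]]]]

7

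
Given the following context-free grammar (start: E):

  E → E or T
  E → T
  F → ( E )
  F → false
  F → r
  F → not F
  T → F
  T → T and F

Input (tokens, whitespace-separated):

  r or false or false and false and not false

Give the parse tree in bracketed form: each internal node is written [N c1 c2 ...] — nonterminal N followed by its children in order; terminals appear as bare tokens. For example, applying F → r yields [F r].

[E [E [E [T [F r]]] or [T [F false]]] or [T [T [T [F false]] and [F false]] and [F not [F false]]]]

E
E or T
E or T or T
T or T or T
F or T or T
r or T or T
r or F or T
r or false or T
r or false or T and F
r or false or T and F and F
r or false or F and F and F
r or false or false and F and F
r or false or false and false and F
r or false or false and false and not F
r or false or false and false and not false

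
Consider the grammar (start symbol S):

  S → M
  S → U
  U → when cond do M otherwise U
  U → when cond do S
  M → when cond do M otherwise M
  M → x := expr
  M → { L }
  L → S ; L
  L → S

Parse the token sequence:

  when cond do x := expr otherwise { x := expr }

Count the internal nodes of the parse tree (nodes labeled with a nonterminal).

[S [M when cond do [M x := expr] otherwise [M { [L [S [M x := expr]]] }]]]

7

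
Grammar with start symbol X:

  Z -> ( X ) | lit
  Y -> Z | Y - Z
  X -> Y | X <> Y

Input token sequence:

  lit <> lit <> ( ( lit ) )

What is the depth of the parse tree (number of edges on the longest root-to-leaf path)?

9

[X [X [X [Y [Z lit]]] <> [Y [Z lit]]] <> [Y [Z ( [X [Y [Z ( [X [Y [Z lit]]] )]]] )]]]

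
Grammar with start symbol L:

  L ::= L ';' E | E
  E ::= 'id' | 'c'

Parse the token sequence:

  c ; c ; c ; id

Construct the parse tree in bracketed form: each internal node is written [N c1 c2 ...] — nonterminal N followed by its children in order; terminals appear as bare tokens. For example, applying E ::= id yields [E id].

[L [L [L [L [E c]] ; [E c]] ; [E c]] ; [E id]]

L
L ; E
L ; E ; E
L ; E ; E ; E
E ; E ; E ; E
c ; E ; E ; E
c ; c ; E ; E
c ; c ; c ; E
c ; c ; c ; id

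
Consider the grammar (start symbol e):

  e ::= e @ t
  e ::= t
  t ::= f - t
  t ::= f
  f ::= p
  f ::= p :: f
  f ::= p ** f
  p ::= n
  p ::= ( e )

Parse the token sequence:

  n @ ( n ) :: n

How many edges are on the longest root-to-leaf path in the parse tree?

8

[e [e [t [f [p n]]]] @ [t [f [p ( [e [t [f [p n]]]] )] :: [f [p n]]]]]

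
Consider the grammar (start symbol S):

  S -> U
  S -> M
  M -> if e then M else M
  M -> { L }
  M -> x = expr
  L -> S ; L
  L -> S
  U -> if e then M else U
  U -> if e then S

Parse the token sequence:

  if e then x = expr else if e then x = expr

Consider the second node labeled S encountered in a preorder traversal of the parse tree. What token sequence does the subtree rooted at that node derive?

x = expr

[S [U if e then [M x = expr] else [U if e then [S [M x = expr]]]]]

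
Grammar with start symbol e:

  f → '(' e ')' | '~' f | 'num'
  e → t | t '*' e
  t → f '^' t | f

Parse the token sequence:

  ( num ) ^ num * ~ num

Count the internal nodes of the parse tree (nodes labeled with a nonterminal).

12

[e [t [f ( [e [t [f num]]] )] ^ [t [f num]]] * [e [t [f ~ [f num]]]]]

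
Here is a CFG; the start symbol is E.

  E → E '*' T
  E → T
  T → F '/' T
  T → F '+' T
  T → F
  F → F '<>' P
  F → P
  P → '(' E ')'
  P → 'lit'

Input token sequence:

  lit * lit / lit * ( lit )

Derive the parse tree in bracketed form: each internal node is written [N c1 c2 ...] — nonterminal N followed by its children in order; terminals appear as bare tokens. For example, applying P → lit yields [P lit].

[E [E [E [T [F [P lit]]]] * [T [F [P lit]] / [T [F [P lit]]]]] * [T [F [P ( [E [T [F [P lit]]]] )]]]]

E
E * T
E * T * T
T * T * T
F * T * T
P * T * T
lit * T * T
lit * F / T * T
lit * P / T * T
lit * lit / T * T
lit * lit / F * T
lit * lit / P * T
lit * lit / lit * T
lit * lit / lit * F
lit * lit / lit * P
lit * lit / lit * ( E )
lit * lit / lit * ( T )
lit * lit / lit * ( F )
lit * lit / lit * ( P )
lit * lit / lit * ( lit )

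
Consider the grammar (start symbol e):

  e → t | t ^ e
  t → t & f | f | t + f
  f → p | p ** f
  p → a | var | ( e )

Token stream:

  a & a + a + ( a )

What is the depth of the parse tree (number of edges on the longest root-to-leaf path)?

8

[e [t [t [t [t [f [p a]]] & [f [p a]]] + [f [p a]]] + [f [p ( [e [t [f [p a]]]] )]]]]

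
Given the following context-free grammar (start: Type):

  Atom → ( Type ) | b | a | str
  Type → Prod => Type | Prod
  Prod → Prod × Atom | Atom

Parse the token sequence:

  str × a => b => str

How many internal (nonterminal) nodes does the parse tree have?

11

[Type [Prod [Prod [Atom str]] × [Atom a]] => [Type [Prod [Atom b]] => [Type [Prod [Atom str]]]]]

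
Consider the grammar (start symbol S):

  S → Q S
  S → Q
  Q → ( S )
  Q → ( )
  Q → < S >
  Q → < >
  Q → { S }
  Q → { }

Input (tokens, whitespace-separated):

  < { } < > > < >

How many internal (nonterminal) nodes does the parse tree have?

[S [Q < [S [Q { }] [S [Q < >]]] >] [S [Q < >]]]

8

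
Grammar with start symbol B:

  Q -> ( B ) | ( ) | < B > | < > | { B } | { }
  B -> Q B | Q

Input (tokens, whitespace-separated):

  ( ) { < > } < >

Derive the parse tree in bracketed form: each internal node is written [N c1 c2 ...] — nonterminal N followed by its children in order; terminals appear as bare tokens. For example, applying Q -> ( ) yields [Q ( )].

B
Q B
( ) B
( ) Q B
( ) { B } B
( ) { Q } B
( ) { < > } B
( ) { < > } Q
( ) { < > } < >

[B [Q ( )] [B [Q { [B [Q < >]] }] [B [Q < >]]]]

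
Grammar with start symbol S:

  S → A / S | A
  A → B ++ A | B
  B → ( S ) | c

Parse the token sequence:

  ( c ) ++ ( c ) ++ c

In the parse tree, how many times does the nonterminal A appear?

[S [A [B ( [S [A [B c]]] )] ++ [A [B ( [S [A [B c]]] )] ++ [A [B c]]]]]

5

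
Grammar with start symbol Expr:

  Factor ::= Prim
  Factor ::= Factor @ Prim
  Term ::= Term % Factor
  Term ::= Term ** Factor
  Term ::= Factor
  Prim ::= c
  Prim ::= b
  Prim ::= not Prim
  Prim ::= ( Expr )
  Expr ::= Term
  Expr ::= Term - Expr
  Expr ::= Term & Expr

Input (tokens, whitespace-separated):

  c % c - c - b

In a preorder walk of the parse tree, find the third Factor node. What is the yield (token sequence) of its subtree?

c

[Expr [Term [Term [Factor [Prim c]]] % [Factor [Prim c]]] - [Expr [Term [Factor [Prim c]]] - [Expr [Term [Factor [Prim b]]]]]]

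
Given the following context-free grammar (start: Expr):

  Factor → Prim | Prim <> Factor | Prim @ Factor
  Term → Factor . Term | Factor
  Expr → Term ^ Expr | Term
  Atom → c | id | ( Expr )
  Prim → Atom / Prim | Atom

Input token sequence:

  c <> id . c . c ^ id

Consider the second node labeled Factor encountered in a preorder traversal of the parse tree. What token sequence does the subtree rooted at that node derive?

[Expr [Term [Factor [Prim [Atom c]] <> [Factor [Prim [Atom id]]]] . [Term [Factor [Prim [Atom c]]] . [Term [Factor [Prim [Atom c]]]]]] ^ [Expr [Term [Factor [Prim [Atom id]]]]]]

id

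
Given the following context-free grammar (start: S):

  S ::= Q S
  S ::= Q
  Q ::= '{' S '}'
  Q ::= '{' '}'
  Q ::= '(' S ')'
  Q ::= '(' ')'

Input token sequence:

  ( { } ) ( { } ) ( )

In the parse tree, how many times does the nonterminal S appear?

[S [Q ( [S [Q { }]] )] [S [Q ( [S [Q { }]] )] [S [Q ( )]]]]

5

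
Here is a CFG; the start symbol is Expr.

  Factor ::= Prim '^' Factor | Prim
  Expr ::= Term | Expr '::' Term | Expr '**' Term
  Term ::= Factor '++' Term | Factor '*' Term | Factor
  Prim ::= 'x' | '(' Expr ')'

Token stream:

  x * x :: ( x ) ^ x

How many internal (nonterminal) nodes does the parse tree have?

17

[Expr [Expr [Term [Factor [Prim x]] * [Term [Factor [Prim x]]]]] :: [Term [Factor [Prim ( [Expr [Term [Factor [Prim x]]]] )] ^ [Factor [Prim x]]]]]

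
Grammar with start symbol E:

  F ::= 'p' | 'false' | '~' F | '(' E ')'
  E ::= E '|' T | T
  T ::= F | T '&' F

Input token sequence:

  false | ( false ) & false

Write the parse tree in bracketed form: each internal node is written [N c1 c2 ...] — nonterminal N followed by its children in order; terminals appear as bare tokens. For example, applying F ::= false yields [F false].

E
E | T
T | T
F | T
false | T
false | T & F
false | F & F
false | ( E ) & F
false | ( T ) & F
false | ( F ) & F
false | ( false ) & F
false | ( false ) & false

[E [E [T [F false]]] | [T [T [F ( [E [T [F false]]] )]] & [F false]]]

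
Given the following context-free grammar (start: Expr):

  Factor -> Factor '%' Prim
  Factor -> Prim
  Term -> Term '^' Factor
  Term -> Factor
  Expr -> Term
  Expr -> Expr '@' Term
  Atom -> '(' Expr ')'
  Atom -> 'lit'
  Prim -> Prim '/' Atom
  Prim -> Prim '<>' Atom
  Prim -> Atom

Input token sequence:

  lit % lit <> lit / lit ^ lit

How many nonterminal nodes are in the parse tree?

16

[Expr [Term [Term [Factor [Factor [Prim [Atom lit]]] % [Prim [Prim [Prim [Atom lit]] <> [Atom lit]] / [Atom lit]]]] ^ [Factor [Prim [Atom lit]]]]]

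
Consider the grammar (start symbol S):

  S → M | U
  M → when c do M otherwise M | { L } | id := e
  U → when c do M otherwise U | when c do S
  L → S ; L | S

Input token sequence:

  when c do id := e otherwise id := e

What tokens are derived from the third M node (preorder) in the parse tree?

[S [M when c do [M id := e] otherwise [M id := e]]]

id := e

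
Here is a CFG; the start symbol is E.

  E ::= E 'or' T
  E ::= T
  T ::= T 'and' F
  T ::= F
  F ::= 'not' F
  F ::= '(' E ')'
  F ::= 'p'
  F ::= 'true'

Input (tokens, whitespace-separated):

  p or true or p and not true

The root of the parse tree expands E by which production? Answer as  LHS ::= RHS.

[E [E [E [T [F p]]] or [T [F true]]] or [T [T [F p]] and [F not [F true]]]]

E ::= E 'or' T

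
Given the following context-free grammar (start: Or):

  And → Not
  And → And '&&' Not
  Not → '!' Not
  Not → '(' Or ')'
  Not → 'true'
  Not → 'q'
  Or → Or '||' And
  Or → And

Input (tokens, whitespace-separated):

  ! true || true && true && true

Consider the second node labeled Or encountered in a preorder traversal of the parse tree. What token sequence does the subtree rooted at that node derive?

[Or [Or [And [Not ! [Not true]]]] || [And [And [And [Not true]] && [Not true]] && [Not true]]]

! true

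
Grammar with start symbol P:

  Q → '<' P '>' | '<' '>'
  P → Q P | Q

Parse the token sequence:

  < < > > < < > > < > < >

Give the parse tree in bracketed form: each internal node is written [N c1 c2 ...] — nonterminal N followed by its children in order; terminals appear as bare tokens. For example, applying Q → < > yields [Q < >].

[P [Q < [P [Q < >]] >] [P [Q < [P [Q < >]] >] [P [Q < >] [P [Q < >]]]]]

P
Q P
< P > P
< Q > P
< < > > P
< < > > Q P
< < > > < P > P
< < > > < Q > P
< < > > < < > > P
< < > > < < > > Q P
< < > > < < > > < > P
< < > > < < > > < > Q
< < > > < < > > < > < >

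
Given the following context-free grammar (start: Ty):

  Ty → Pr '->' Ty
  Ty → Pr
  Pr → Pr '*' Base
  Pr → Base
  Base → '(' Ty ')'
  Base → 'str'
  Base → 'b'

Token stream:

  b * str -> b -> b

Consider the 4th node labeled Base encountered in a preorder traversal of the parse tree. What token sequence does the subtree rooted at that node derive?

b

[Ty [Pr [Pr [Base b]] * [Base str]] -> [Ty [Pr [Base b]] -> [Ty [Pr [Base b]]]]]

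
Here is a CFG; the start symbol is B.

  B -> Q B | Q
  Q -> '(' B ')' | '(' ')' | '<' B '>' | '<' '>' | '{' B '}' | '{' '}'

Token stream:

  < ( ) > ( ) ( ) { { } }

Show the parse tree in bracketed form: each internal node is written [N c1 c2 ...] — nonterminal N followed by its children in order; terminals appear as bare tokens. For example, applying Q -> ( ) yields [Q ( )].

[B [Q < [B [Q ( )]] >] [B [Q ( )] [B [Q ( )] [B [Q { [B [Q { }]] }]]]]]

B
Q B
< B > B
< Q > B
< ( ) > B
< ( ) > Q B
< ( ) > ( ) B
< ( ) > ( ) Q B
< ( ) > ( ) ( ) B
< ( ) > ( ) ( ) Q
< ( ) > ( ) ( ) { B }
< ( ) > ( ) ( ) { Q }
< ( ) > ( ) ( ) { { } }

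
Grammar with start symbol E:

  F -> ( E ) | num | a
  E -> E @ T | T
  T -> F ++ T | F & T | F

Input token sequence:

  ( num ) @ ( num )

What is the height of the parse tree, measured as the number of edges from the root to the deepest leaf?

7

[E [E [T [F ( [E [T [F num]]] )]]] @ [T [F ( [E [T [F num]]] )]]]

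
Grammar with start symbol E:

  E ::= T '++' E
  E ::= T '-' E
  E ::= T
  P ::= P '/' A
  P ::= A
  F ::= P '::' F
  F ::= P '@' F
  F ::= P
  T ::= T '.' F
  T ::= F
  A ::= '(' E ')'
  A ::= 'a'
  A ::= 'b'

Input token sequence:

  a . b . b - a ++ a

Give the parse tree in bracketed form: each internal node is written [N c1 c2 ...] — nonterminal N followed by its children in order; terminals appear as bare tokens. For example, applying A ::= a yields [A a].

[E [T [T [T [F [P [A a]]]] . [F [P [A b]]]] . [F [P [A b]]]] - [E [T [F [P [A a]]]] ++ [E [T [F [P [A a]]]]]]]

E
T - E
T . F - E
T . F . F - E
F . F . F - E
P . F . F - E
A . F . F - E
a . F . F - E
a . P . F - E
a . A . F - E
a . b . F - E
a . b . P - E
a . b . A - E
a . b . b - E
a . b . b - T ++ E
a . b . b - F ++ E
a . b . b - P ++ E
a . b . b - A ++ E
a . b . b - a ++ E
a . b . b - a ++ T
a . b . b - a ++ F
a . b . b - a ++ P
a . b . b - a ++ A
a . b . b - a ++ a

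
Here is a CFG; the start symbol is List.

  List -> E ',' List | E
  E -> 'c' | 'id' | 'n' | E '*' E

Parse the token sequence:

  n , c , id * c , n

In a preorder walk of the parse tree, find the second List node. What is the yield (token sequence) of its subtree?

[List [E n] , [List [E c] , [List [E [E id] * [E c]] , [List [E n]]]]]

c , id * c , n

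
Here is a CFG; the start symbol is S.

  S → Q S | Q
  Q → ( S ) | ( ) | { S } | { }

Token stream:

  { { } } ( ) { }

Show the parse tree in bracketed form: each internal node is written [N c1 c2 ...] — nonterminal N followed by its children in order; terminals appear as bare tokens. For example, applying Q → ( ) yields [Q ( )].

S
Q S
{ S } S
{ Q } S
{ { } } S
{ { } } Q S
{ { } } ( ) S
{ { } } ( ) Q
{ { } } ( ) { }

[S [Q { [S [Q { }]] }] [S [Q ( )] [S [Q { }]]]]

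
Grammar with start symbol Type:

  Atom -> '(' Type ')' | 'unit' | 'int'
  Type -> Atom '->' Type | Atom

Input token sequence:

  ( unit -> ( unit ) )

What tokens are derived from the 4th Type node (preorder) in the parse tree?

[Type [Atom ( [Type [Atom unit] -> [Type [Atom ( [Type [Atom unit]] )]]] )]]

unit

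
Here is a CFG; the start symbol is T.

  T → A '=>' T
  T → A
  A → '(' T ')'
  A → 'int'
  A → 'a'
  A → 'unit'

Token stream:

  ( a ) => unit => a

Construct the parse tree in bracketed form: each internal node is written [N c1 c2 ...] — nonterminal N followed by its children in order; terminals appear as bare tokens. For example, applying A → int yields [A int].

T
A => T
( T ) => T
( A ) => T
( a ) => T
( a ) => A => T
( a ) => unit => T
( a ) => unit => A
( a ) => unit => a

[T [A ( [T [A a]] )] => [T [A unit] => [T [A a]]]]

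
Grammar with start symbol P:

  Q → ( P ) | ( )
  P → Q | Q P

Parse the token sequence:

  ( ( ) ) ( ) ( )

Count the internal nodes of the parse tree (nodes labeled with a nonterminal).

[P [Q ( [P [Q ( )]] )] [P [Q ( )] [P [Q ( )]]]]

8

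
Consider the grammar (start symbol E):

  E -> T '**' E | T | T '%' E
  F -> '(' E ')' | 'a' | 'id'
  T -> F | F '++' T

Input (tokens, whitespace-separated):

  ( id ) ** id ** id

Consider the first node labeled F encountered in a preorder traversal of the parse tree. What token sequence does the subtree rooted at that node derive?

[E [T [F ( [E [T [F id]]] )]] ** [E [T [F id]] ** [E [T [F id]]]]]

( id )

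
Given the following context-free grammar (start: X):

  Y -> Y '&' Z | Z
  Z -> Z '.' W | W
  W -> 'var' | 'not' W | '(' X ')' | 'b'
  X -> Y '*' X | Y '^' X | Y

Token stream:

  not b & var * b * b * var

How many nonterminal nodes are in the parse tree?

[X [Y [Y [Z [W not [W b]]]] & [Z [W var]]] * [X [Y [Z [W b]]] * [X [Y [Z [W b]]] * [X [Y [Z [W var]]]]]]]

20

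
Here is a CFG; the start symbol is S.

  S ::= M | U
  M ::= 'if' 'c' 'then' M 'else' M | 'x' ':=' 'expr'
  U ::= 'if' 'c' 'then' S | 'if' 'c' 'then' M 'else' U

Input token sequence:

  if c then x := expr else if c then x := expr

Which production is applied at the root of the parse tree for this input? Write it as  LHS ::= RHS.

[S [U if c then [M x := expr] else [U if c then [S [M x := expr]]]]]

S ::= U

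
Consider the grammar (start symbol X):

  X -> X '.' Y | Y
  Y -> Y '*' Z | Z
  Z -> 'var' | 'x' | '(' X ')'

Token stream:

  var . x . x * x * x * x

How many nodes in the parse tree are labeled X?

3

[X [X [X [Y [Z var]]] . [Y [Z x]]] . [Y [Y [Y [Y [Z x]] * [Z x]] * [Z x]] * [Z x]]]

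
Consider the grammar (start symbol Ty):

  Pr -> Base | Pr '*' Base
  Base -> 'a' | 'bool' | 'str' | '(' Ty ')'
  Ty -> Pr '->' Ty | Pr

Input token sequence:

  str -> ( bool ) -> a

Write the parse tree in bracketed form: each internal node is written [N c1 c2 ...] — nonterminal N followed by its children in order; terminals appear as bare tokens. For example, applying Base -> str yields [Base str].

[Ty [Pr [Base str]] -> [Ty [Pr [Base ( [Ty [Pr [Base bool]]] )]] -> [Ty [Pr [Base a]]]]]

Ty
Pr -> Ty
Base -> Ty
str -> Ty
str -> Pr -> Ty
str -> Base -> Ty
str -> ( Ty ) -> Ty
str -> ( Pr ) -> Ty
str -> ( Base ) -> Ty
str -> ( bool ) -> Ty
str -> ( bool ) -> Pr
str -> ( bool ) -> Base
str -> ( bool ) -> a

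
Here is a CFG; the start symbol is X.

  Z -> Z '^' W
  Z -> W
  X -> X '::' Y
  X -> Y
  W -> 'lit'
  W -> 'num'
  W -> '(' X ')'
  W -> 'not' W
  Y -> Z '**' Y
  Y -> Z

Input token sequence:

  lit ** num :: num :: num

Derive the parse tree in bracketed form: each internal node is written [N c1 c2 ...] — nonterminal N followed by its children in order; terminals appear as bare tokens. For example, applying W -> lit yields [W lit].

X
X :: Y
X :: Y :: Y
Y :: Y :: Y
Z ** Y :: Y :: Y
W ** Y :: Y :: Y
lit ** Y :: Y :: Y
lit ** Z :: Y :: Y
lit ** W :: Y :: Y
lit ** num :: Y :: Y
lit ** num :: Z :: Y
lit ** num :: W :: Y
lit ** num :: num :: Y
lit ** num :: num :: Z
lit ** num :: num :: W
lit ** num :: num :: num

[X [X [X [Y [Z [W lit]] ** [Y [Z [W num]]]]] :: [Y [Z [W num]]]] :: [Y [Z [W num]]]]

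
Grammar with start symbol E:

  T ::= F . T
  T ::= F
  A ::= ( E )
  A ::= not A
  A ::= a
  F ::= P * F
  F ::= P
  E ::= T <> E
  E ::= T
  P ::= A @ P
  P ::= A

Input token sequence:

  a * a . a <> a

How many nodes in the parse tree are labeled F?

4

[E [T [F [P [A a]] * [F [P [A a]]]] . [T [F [P [A a]]]]] <> [E [T [F [P [A a]]]]]]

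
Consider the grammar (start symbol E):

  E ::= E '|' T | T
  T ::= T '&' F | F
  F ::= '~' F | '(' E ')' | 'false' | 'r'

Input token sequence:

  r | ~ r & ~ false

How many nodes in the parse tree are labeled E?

[E [E [T [F r]]] | [T [T [F ~ [F r]]] & [F ~ [F false]]]]

2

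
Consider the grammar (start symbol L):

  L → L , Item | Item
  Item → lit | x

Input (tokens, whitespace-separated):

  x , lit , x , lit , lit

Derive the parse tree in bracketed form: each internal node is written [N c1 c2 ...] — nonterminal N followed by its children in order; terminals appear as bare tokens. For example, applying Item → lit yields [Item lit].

[L [L [L [L [L [Item x]] , [Item lit]] , [Item x]] , [Item lit]] , [Item lit]]

L
L , Item
L , Item , Item
L , Item , Item , Item
L , Item , Item , Item , Item
Item , Item , Item , Item , Item
x , Item , Item , Item , Item
x , lit , Item , Item , Item
x , lit , x , Item , Item
x , lit , x , lit , Item
x , lit , x , lit , lit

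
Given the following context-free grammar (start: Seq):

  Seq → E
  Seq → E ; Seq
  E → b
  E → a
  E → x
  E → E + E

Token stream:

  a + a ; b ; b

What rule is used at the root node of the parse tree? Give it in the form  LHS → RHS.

Seq → E ; Seq

[Seq [E [E a] + [E a]] ; [Seq [E b] ; [Seq [E b]]]]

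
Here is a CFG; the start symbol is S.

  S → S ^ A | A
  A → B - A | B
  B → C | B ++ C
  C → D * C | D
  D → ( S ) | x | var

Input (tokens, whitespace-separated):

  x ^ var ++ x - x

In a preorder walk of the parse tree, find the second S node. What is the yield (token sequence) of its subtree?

[S [S [A [B [C [D x]]]]] ^ [A [B [B [C [D var]]] ++ [C [D x]]] - [A [B [C [D x]]]]]]

x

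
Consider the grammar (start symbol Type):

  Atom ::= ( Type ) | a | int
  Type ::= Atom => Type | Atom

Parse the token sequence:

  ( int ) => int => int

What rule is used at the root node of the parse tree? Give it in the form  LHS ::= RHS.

Type ::= Atom => Type

[Type [Atom ( [Type [Atom int]] )] => [Type [Atom int] => [Type [Atom int]]]]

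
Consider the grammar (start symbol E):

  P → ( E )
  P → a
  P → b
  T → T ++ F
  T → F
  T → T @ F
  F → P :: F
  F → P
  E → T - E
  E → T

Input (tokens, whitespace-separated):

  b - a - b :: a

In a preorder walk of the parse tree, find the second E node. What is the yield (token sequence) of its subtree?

a - b :: a

[E [T [F [P b]]] - [E [T [F [P a]]] - [E [T [F [P b] :: [F [P a]]]]]]]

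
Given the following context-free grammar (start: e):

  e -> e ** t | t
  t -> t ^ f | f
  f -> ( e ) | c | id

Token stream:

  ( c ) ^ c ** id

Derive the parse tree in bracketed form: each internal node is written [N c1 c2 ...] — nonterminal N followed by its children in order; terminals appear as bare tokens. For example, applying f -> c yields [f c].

e
e ** t
t ** t
t ^ f ** t
f ^ f ** t
( e ) ^ f ** t
( t ) ^ f ** t
( f ) ^ f ** t
( c ) ^ f ** t
( c ) ^ c ** t
( c ) ^ c ** f
( c ) ^ c ** id

[e [e [t [t [f ( [e [t [f c]]] )]] ^ [f c]]] ** [t [f id]]]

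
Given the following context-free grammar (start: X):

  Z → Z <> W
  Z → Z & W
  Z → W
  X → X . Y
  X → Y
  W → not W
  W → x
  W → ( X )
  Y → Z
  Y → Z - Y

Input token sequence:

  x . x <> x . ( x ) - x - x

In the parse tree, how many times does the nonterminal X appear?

[X [X [X [Y [Z [W x]]]] . [Y [Z [Z [W x]] <> [W x]]]] . [Y [Z [W ( [X [Y [Z [W x]]]] )]] - [Y [Z [W x]] - [Y [Z [W x]]]]]]

4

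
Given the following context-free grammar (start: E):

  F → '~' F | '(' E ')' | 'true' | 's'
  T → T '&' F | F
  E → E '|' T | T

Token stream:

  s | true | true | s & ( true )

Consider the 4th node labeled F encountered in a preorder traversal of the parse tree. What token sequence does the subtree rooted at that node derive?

s

[E [E [E [E [T [F s]]] | [T [F true]]] | [T [F true]]] | [T [T [F s]] & [F ( [E [T [F true]]] )]]]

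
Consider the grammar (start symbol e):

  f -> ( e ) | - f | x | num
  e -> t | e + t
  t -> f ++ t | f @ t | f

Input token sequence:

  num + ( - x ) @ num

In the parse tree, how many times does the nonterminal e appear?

[e [e [t [f num]]] + [t [f ( [e [t [f - [f x]]]] )] @ [t [f num]]]]

3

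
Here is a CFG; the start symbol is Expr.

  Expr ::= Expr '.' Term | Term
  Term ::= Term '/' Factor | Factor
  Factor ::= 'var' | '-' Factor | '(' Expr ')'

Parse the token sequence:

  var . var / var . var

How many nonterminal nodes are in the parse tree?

[Expr [Expr [Expr [Term [Factor var]]] . [Term [Term [Factor var]] / [Factor var]]] . [Term [Factor var]]]

11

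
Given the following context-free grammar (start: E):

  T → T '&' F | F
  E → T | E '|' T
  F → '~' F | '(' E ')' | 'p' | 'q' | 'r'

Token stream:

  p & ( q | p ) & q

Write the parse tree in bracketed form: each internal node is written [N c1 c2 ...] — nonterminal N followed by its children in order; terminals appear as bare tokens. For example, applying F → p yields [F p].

E
T
T & F
T & F & F
F & F & F
p & F & F
p & ( E ) & F
p & ( E | T ) & F
p & ( T | T ) & F
p & ( F | T ) & F
p & ( q | T ) & F
p & ( q | F ) & F
p & ( q | p ) & F
p & ( q | p ) & q

[E [T [T [T [F p]] & [F ( [E [E [T [F q]]] | [T [F p]]] )]] & [F q]]]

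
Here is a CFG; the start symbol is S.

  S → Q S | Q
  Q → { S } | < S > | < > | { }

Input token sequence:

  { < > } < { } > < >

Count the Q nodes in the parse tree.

[S [Q { [S [Q < >]] }] [S [Q < [S [Q { }]] >] [S [Q < >]]]]

5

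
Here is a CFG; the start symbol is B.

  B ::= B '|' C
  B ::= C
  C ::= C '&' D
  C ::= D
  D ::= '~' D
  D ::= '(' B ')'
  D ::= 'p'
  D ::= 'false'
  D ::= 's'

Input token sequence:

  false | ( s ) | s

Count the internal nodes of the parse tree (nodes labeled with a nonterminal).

[B [B [B [C [D false]]] | [C [D ( [B [C [D s]]] )]]] | [C [D s]]]

12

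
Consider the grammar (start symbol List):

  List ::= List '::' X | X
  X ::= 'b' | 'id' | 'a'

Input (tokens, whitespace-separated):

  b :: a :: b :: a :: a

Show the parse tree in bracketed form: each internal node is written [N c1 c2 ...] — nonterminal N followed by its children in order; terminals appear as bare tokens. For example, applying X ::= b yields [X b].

[List [List [List [List [List [X b]] :: [X a]] :: [X b]] :: [X a]] :: [X a]]

List
List :: X
List :: X :: X
List :: X :: X :: X
List :: X :: X :: X :: X
X :: X :: X :: X :: X
b :: X :: X :: X :: X
b :: a :: X :: X :: X
b :: a :: b :: X :: X
b :: a :: b :: a :: X
b :: a :: b :: a :: a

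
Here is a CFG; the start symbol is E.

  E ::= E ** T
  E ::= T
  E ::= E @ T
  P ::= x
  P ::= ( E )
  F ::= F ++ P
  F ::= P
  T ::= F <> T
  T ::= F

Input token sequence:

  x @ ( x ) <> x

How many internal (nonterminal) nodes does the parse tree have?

[E [E [T [F [P x]]]] @ [T [F [P ( [E [T [F [P x]]]] )]] <> [T [F [P x]]]]]

15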